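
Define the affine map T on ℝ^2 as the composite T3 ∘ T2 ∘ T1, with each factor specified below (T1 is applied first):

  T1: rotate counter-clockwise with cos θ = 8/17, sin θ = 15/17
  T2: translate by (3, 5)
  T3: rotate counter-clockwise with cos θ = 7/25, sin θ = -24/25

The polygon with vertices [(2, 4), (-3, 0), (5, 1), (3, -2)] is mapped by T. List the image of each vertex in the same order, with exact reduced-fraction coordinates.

T1 rotate counter-clockwise with cos θ = 8/17, sin θ = 15/17: (2, 4) → (-44/17, 62/17); (-3, 0) → (-24/17, -45/17); (5, 1) → (25/17, 83/17); (3, -2) → (54/17, 29/17)
T2 translate by (3, 5): (-44/17, 62/17) → (7/17, 147/17); (-24/17, -45/17) → (27/17, 40/17); (25/17, 83/17) → (76/17, 168/17); (54/17, 29/17) → (105/17, 114/17)
T3 rotate counter-clockwise with cos θ = 7/25, sin θ = -24/25: (7/17, 147/17) → (3577/425, 861/425); (27/17, 40/17) → (1149/425, -368/425); (76/17, 168/17) → (4564/425, -648/425); (105/17, 114/17) → (3471/425, -1722/425)

image vertices: (3577/425, 861/425), (1149/425, -368/425), (4564/425, -648/425), (3471/425, -1722/425)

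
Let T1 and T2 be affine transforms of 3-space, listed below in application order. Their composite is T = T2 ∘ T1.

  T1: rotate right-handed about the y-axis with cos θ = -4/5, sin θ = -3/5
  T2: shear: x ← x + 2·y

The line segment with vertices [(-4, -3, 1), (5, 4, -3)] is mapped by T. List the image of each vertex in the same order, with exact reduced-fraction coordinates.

T1 rotate right-handed about the y-axis with cos θ = -4/5, sin θ = -3/5: (-4, -3, 1) → (13/5, -3, -16/5); (5, 4, -3) → (-11/5, 4, 27/5)
T2 shear: x ← x + 2·y: (13/5, -3, -16/5) → (-17/5, -3, -16/5); (-11/5, 4, 27/5) → (29/5, 4, 27/5)

image vertices: (-17/5, -3, -16/5), (29/5, 4, 27/5)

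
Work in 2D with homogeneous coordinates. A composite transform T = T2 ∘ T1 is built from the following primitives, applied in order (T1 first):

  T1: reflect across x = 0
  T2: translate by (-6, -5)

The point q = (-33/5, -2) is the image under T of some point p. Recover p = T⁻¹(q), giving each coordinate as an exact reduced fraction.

p = (3/5, 3)

T1 = [-1 0 0; 0 1 0; 0 0 1]
T2·T1 = [-1 0 -6; 0 1 -5; 0 0 1]
det M = -1; M⁻¹ = [-1 0 -6; 0 1 5; 0 0 1]
M⁻¹ · (-33/5, -2)ᵀ = (3/5, 3)ᵀ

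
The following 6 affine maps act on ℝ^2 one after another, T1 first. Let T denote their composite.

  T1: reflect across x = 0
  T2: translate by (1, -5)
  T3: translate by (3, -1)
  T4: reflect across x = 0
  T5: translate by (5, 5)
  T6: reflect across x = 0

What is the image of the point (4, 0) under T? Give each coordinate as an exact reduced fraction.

T(p) = (-5, -1)

T1 reflect across x = 0: (4, 0) → (-4, 0)
T2 translate by (1, -5): (-4, 0) → (-3, -5)
T3 translate by (3, -1): (-3, -5) → (0, -6)
T4 reflect across x = 0: (0, -6) → (0, -6)
T5 translate by (5, 5): (0, -6) → (5, -1)
T6 reflect across x = 0: (5, -1) → (-5, -1)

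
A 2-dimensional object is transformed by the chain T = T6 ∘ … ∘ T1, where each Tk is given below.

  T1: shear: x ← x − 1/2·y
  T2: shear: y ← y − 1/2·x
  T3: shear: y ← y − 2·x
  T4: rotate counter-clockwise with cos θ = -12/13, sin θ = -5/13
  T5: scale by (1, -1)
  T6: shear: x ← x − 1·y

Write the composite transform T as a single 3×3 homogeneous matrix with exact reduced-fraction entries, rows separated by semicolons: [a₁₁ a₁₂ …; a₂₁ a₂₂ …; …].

T1 = [1 -1/2 0; 0 1 0; 0 0 1]
T2·T1 = [1 -1/2 0; -1/2 5/4 0; 0 0 1]
T3·…·T1 = [1 -1/2 0; -5/2 9/4 0; 0 0 1]
T4·…·T1 = [-49/26 69/52 0; 25/13 -49/26 0; 0 0 1]
T5·…·T1 = [-49/26 69/52 0; -25/13 49/26 0; 0 0 1]
T6·…·T1 = [1/26 -29/52 0; -25/13 49/26 0; 0 0 1]

T = [1/26 -29/52 0; -25/13 49/26 0; 0 0 1]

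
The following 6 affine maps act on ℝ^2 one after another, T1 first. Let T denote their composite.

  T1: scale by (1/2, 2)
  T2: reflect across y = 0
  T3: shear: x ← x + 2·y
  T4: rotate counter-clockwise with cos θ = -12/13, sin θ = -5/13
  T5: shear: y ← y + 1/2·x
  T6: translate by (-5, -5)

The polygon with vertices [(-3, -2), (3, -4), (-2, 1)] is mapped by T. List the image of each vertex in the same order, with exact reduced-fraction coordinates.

image vertices: (-123/13, -349/26), (-235/13, -667/26), (-15/13, 9/13)

T1 scale by (1/2, 2): (-3, -2) → (-3/2, -4); (3, -4) → (3/2, -8); (-2, 1) → (-1, 2)
T2 reflect across y = 0: (-3/2, -4) → (-3/2, 4); (3/2, -8) → (3/2, 8); (-1, 2) → (-1, -2)
T3 shear: x ← x + 2·y: (-3/2, 4) → (13/2, 4); (3/2, 8) → (35/2, 8); (-1, -2) → (-5, -2)
T4 rotate counter-clockwise with cos θ = -12/13, sin θ = -5/13: (13/2, 4) → (-58/13, -161/26); (35/2, 8) → (-170/13, -367/26); (-5, -2) → (50/13, 49/13)
T5 shear: y ← y + 1/2·x: (-58/13, -161/26) → (-58/13, -219/26); (-170/13, -367/26) → (-170/13, -537/26); (50/13, 49/13) → (50/13, 74/13)
T6 translate by (-5, -5): (-58/13, -219/26) → (-123/13, -349/26); (-170/13, -537/26) → (-235/13, -667/26); (50/13, 74/13) → (-15/13, 9/13)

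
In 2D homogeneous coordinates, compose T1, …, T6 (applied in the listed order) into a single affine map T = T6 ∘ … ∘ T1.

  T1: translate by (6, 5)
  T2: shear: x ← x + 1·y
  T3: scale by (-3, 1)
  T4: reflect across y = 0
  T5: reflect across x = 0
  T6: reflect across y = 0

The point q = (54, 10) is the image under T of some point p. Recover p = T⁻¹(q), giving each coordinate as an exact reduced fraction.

p = (2, 5)

T1 = [1 0 6; 0 1 5; 0 0 1]
T2·T1 = [1 1 11; 0 1 5; 0 0 1]
T3·…·T1 = [-3 -3 -33; 0 1 5; 0 0 1]
T4·…·T1 = [-3 -3 -33; 0 -1 -5; 0 0 1]
T5·…·T1 = [3 3 33; 0 -1 -5; 0 0 1]
T6·…·T1 = [3 3 33; 0 1 5; 0 0 1]
det M = 3; M⁻¹ = [1/3 -1 -6; 0 1 -5; 0 0 1]
M⁻¹ · (54, 10)ᵀ = (2, 5)ᵀ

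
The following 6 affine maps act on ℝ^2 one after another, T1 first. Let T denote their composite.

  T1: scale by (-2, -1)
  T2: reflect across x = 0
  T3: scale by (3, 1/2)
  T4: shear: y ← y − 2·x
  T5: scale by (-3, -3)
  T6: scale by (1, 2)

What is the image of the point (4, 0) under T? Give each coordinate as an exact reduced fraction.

T(p) = (-72, 288)

T1 scale by (-2, -1): (4, 0) → (-8, 0)
T2 reflect across x = 0: (-8, 0) → (8, 0)
T3 scale by (3, 1/2): (8, 0) → (24, 0)
T4 shear: y ← y − 2·x: (24, 0) → (24, -48)
T5 scale by (-3, -3): (24, -48) → (-72, 144)
T6 scale by (1, 2): (-72, 144) → (-72, 288)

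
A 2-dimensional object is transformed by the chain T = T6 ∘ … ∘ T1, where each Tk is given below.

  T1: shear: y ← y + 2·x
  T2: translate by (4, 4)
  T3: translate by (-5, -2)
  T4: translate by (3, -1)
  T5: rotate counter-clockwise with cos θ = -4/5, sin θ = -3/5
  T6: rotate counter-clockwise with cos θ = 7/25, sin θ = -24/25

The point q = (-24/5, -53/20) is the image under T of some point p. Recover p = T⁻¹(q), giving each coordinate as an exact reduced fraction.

T1 = [1 0 0; 2 1 0; 0 0 1]
T2·T1 = [1 0 4; 2 1 4; 0 0 1]
T3·…·T1 = [1 0 -1; 2 1 2; 0 0 1]
T4·…·T1 = [1 0 2; 2 1 1; 0 0 1]
T5·…·T1 = [2/5 3/5 -1; -11/5 -4/5 -2; 0 0 1]
T6·…·T1 = [-2 -3/5 -11/5; -1 -4/5 2/5; 0 0 1]
det M = 1; M⁻¹ = [-4/5 3/5 -2; 1 -2 3; 0 0 1]
M⁻¹ · (-24/5, -53/20)ᵀ = (1/4, 7/2)ᵀ

p = (1/4, 7/2)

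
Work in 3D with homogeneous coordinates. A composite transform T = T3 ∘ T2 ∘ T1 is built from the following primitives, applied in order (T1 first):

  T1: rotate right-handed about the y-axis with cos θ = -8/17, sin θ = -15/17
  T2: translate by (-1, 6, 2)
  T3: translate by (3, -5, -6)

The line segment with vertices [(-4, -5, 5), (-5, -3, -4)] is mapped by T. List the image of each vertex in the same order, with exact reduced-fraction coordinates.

T1 rotate right-handed about the y-axis with cos θ = -8/17, sin θ = -15/17: (-4, -5, 5) → (-43/17, -5, -100/17); (-5, -3, -4) → (100/17, -3, -43/17)
T2 translate by (-1, 6, 2): (-43/17, -5, -100/17) → (-60/17, 1, -66/17); (100/17, -3, -43/17) → (83/17, 3, -9/17)
T3 translate by (3, -5, -6): (-60/17, 1, -66/17) → (-9/17, -4, -168/17); (83/17, 3, -9/17) → (134/17, -2, -111/17)

image vertices: (-9/17, -4, -168/17), (134/17, -2, -111/17)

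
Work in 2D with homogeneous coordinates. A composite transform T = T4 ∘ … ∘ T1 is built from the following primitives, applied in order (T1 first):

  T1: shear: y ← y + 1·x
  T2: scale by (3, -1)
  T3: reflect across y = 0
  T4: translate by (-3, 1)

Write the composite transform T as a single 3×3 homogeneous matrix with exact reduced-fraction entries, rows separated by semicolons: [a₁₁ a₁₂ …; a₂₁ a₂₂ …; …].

T = [3 0 -3; 1 1 1; 0 0 1]

T1 = [1 0 0; 1 1 0; 0 0 1]
T2·T1 = [3 0 0; -1 -1 0; 0 0 1]
T3·…·T1 = [3 0 0; 1 1 0; 0 0 1]
T4·…·T1 = [3 0 -3; 1 1 1; 0 0 1]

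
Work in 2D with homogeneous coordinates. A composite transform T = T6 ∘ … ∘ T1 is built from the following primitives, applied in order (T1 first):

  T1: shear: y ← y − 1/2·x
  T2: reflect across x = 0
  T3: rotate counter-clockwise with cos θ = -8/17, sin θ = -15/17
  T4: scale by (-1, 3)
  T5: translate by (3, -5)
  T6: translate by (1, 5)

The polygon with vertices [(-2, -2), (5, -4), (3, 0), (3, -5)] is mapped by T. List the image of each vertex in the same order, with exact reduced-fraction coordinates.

T1 shear: y ← y − 1/2·x: (-2, -2) → (-2, -1); (5, -4) → (5, -13/2); (3, 0) → (3, -3/2); (3, -5) → (3, -13/2)
T2 reflect across x = 0: (-2, -1) → (2, -1); (5, -13/2) → (-5, -13/2); (3, -3/2) → (-3, -3/2); (3, -13/2) → (-3, -13/2)
T3 rotate counter-clockwise with cos θ = -8/17, sin θ = -15/17: (2, -1) → (-31/17, -22/17); (-5, -13/2) → (-115/34, 127/17); (-3, -3/2) → (3/34, 57/17); (-3, -13/2) → (-147/34, 97/17)
T4 scale by (-1, 3): (-31/17, -22/17) → (31/17, -66/17); (-115/34, 127/17) → (115/34, 381/17); (3/34, 57/17) → (-3/34, 171/17); (-147/34, 97/17) → (147/34, 291/17)
T5 translate by (3, -5): (31/17, -66/17) → (82/17, -151/17); (115/34, 381/17) → (217/34, 296/17); (-3/34, 171/17) → (99/34, 86/17); (147/34, 291/17) → (249/34, 206/17)
T6 translate by (1, 5): (82/17, -151/17) → (99/17, -66/17); (217/34, 296/17) → (251/34, 381/17); (99/34, 86/17) → (133/34, 171/17); (249/34, 206/17) → (283/34, 291/17)

image vertices: (99/17, -66/17), (251/34, 381/17), (133/34, 171/17), (283/34, 291/17)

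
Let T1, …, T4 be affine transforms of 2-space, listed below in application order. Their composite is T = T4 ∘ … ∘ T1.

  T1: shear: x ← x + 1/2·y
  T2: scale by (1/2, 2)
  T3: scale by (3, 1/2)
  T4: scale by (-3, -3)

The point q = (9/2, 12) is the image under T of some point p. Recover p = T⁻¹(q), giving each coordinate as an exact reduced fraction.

T1 = [1 1/2 0; 0 1 0; 0 0 1]
T2·T1 = [1/2 1/4 0; 0 2 0; 0 0 1]
T3·…·T1 = [3/2 3/4 0; 0 1 0; 0 0 1]
T4·…·T1 = [-9/2 -9/4 0; 0 -3 0; 0 0 1]
det M = 27/2; M⁻¹ = [-2/9 1/6 0; 0 -1/3 0; 0 0 1]
M⁻¹ · (9/2, 12)ᵀ = (1, -4)ᵀ

p = (1, -4)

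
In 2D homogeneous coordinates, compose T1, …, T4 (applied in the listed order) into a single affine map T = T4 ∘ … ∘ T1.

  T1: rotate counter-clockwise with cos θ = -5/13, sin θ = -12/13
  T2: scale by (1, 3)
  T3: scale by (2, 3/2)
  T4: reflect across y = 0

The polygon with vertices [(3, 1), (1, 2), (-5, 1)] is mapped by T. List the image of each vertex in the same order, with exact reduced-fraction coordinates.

T1 rotate counter-clockwise with cos θ = -5/13, sin θ = -12/13: (3, 1) → (-3/13, -41/13); (1, 2) → (19/13, -22/13); (-5, 1) → (37/13, 55/13)
T2 scale by (1, 3): (-3/13, -41/13) → (-3/13, -123/13); (19/13, -22/13) → (19/13, -66/13); (37/13, 55/13) → (37/13, 165/13)
T3 scale by (2, 3/2): (-3/13, -123/13) → (-6/13, -369/26); (19/13, -66/13) → (38/13, -99/13); (37/13, 165/13) → (74/13, 495/26)
T4 reflect across y = 0: (-6/13, -369/26) → (-6/13, 369/26); (38/13, -99/13) → (38/13, 99/13); (74/13, 495/26) → (74/13, -495/26)

image vertices: (-6/13, 369/26), (38/13, 99/13), (74/13, -495/26)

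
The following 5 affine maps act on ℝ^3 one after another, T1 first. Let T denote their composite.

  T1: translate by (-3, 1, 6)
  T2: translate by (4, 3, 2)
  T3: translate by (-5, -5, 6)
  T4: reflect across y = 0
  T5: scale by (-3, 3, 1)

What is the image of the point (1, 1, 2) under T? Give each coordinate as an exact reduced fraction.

T(p) = (9, 0, 16)

T1 translate by (-3, 1, 6): (1, 1, 2) → (-2, 2, 8)
T2 translate by (4, 3, 2): (-2, 2, 8) → (2, 5, 10)
T3 translate by (-5, -5, 6): (2, 5, 10) → (-3, 0, 16)
T4 reflect across y = 0: (-3, 0, 16) → (-3, 0, 16)
T5 scale by (-3, 3, 1): (-3, 0, 16) → (9, 0, 16)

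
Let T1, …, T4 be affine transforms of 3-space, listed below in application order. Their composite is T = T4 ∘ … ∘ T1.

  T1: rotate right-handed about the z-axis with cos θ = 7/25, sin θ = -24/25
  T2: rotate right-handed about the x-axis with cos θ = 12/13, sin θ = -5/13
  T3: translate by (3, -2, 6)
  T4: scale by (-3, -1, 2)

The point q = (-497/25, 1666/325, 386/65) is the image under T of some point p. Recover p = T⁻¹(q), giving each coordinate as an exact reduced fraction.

T1 = [7/25 24/25 0 0; -24/25 7/25 0 0; 0 0 1 0; 0 0 0 1]
T2·T1 = [7/25 24/25 0 0; -288/325 84/325 5/13 0; 24/65 -7/65 12/13 0; 0 0 0 1]
T3·…·T1 = [7/25 24/25 0 3; -288/325 84/325 5/13 -2; 24/65 -7/65 12/13 6; 0 0 0 1]
T4·…·T1 = [-21/25 -72/25 0 -9; 288/325 -84/325 -5/13 2; 48/65 -14/65 24/13 12; 0 0 0 1]
det M = 6; M⁻¹ = [-7/75 288/325 12/65 -1569/325; -8/25 -84/325 -7/130 -558/325; 0 -5/13 6/13 -62/13; 0 0 0 1]
M⁻¹ · (-497/25, 1666/325, 386/65)ᵀ = (8/3, 3, -4)ᵀ

p = (8/3, 3, -4)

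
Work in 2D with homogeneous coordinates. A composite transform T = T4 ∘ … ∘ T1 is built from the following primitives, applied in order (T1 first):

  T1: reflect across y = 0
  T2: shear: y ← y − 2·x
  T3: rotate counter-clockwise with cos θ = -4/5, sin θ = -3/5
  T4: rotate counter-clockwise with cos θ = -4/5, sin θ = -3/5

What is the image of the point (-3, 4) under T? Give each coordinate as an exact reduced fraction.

T1 reflect across y = 0: (-3, 4) → (-3, -4)
T2 shear: y ← y − 2·x: (-3, -4) → (-3, 2)
T3 rotate counter-clockwise with cos θ = -4/5, sin θ = -3/5: (-3, 2) → (18/5, 1/5)
T4 rotate counter-clockwise with cos θ = -4/5, sin θ = -3/5: (18/5, 1/5) → (-69/25, -58/25)

T(p) = (-69/25, -58/25)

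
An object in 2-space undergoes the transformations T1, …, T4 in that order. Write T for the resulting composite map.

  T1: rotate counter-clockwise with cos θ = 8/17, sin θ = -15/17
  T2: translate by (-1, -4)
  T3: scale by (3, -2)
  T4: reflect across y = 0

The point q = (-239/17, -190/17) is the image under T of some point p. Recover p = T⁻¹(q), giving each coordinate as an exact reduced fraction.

T1 = [8/17 15/17 0; -15/17 8/17 0; 0 0 1]
T2·T1 = [8/17 15/17 -1; -15/17 8/17 -4; 0 0 1]
T3·…·T1 = [24/17 45/17 -3; 30/17 -16/17 8; 0 0 1]
T4·…·T1 = [24/17 45/17 -3; -30/17 16/17 -8; 0 0 1]
det M = 6; M⁻¹ = [8/51 -15/34 -52/17; 5/17 4/17 47/17; 0 0 1]
M⁻¹ · (-239/17, -190/17)ᵀ = (-1/3, -4)ᵀ

p = (-1/3, -4)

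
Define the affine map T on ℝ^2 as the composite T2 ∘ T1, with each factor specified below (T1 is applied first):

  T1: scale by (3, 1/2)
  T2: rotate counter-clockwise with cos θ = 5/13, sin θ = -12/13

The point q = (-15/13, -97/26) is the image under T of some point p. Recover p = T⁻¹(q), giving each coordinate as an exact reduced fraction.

T1 = [3 0 0; 0 1/2 0; 0 0 1]
T2·T1 = [15/13 6/13 0; -36/13 5/26 0; 0 0 1]
det M = 3/2; M⁻¹ = [5/39 -4/13 0; 24/13 10/13 0; 0 0 1]
M⁻¹ · (-15/13, -97/26)ᵀ = (1, -5)ᵀ

p = (1, -5)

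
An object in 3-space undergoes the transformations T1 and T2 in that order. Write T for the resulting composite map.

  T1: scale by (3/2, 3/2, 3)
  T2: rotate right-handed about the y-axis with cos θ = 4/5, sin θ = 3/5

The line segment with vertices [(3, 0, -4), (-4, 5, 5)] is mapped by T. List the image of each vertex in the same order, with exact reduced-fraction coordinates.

image vertices: (-18/5, 0, -123/10), (21/5, 15/2, 78/5)

T1 scale by (3/2, 3/2, 3): (3, 0, -4) → (9/2, 0, -12); (-4, 5, 5) → (-6, 15/2, 15)
T2 rotate right-handed about the y-axis with cos θ = 4/5, sin θ = 3/5: (9/2, 0, -12) → (-18/5, 0, -123/10); (-6, 15/2, 15) → (21/5, 15/2, 78/5)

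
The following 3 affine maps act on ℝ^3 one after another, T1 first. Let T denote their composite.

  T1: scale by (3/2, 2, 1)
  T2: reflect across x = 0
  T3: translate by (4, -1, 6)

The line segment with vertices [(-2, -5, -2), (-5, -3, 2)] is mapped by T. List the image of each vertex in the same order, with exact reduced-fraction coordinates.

image vertices: (7, -11, 4), (23/2, -7, 8)

T1 scale by (3/2, 2, 1): (-2, -5, -2) → (-3, -10, -2); (-5, -3, 2) → (-15/2, -6, 2)
T2 reflect across x = 0: (-3, -10, -2) → (3, -10, -2); (-15/2, -6, 2) → (15/2, -6, 2)
T3 translate by (4, -1, 6): (3, -10, -2) → (7, -11, 4); (15/2, -6, 2) → (23/2, -7, 8)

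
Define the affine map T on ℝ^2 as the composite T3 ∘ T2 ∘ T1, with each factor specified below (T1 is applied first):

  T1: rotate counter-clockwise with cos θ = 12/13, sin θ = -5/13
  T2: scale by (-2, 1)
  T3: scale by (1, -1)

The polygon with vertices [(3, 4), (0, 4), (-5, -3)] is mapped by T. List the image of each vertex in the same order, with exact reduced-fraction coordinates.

T1 rotate counter-clockwise with cos θ = 12/13, sin θ = -5/13: (3, 4) → (56/13, 33/13); (0, 4) → (20/13, 48/13); (-5, -3) → (-75/13, -11/13)
T2 scale by (-2, 1): (56/13, 33/13) → (-112/13, 33/13); (20/13, 48/13) → (-40/13, 48/13); (-75/13, -11/13) → (150/13, -11/13)
T3 scale by (1, -1): (-112/13, 33/13) → (-112/13, -33/13); (-40/13, 48/13) → (-40/13, -48/13); (150/13, -11/13) → (150/13, 11/13)

image vertices: (-112/13, -33/13), (-40/13, -48/13), (150/13, 11/13)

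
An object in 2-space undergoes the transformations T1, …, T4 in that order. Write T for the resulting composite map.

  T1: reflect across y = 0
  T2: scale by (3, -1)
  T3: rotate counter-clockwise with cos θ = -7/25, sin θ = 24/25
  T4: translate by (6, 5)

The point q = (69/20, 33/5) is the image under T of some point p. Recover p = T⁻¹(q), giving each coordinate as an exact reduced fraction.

T1 = [1 0 0; 0 -1 0; 0 0 1]
T2·T1 = [3 0 0; 0 1 0; 0 0 1]
T3·…·T1 = [-21/25 -24/25 0; 72/25 -7/25 0; 0 0 1]
T4·…·T1 = [-21/25 -24/25 6; 72/25 -7/25 5; 0 0 1]
det M = 3; M⁻¹ = [-7/75 8/25 -26/25; -24/25 -7/25 179/25; 0 0 1]
M⁻¹ · (69/20, 33/5)ᵀ = (3/4, 2)ᵀ

p = (3/4, 2)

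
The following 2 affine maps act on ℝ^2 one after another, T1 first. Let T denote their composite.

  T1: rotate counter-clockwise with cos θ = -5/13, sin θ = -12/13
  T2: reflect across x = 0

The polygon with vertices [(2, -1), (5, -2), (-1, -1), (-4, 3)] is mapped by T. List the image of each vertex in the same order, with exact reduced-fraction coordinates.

image vertices: (22/13, -19/13), (49/13, -50/13), (7/13, 17/13), (-56/13, 33/13)

T1 rotate counter-clockwise with cos θ = -5/13, sin θ = -12/13: (2, -1) → (-22/13, -19/13); (5, -2) → (-49/13, -50/13); (-1, -1) → (-7/13, 17/13); (-4, 3) → (56/13, 33/13)
T2 reflect across x = 0: (-22/13, -19/13) → (22/13, -19/13); (-49/13, -50/13) → (49/13, -50/13); (-7/13, 17/13) → (7/13, 17/13); (56/13, 33/13) → (-56/13, 33/13)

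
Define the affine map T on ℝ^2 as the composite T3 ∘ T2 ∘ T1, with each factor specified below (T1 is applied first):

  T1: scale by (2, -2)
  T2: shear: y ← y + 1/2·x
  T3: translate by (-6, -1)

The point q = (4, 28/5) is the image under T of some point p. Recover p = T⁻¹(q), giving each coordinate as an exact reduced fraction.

T1 = [2 0 0; 0 -2 0; 0 0 1]
T2·T1 = [2 0 0; 1 -2 0; 0 0 1]
T3·…·T1 = [2 0 -6; 1 -2 -1; 0 0 1]
det M = -4; M⁻¹ = [1/2 0 3; 1/4 -1/2 1; 0 0 1]
M⁻¹ · (4, 28/5)ᵀ = (5, -4/5)ᵀ

p = (5, -4/5)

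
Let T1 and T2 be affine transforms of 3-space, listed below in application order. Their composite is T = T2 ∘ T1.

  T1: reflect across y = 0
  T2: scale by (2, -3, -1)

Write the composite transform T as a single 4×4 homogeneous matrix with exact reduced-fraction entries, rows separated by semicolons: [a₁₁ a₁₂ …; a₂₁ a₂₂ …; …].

T1 = [1 0 0 0; 0 -1 0 0; 0 0 1 0; 0 0 0 1]
T2·T1 = [2 0 0 0; 0 3 0 0; 0 0 -1 0; 0 0 0 1]

T = [2 0 0 0; 0 3 0 0; 0 0 -1 0; 0 0 0 1]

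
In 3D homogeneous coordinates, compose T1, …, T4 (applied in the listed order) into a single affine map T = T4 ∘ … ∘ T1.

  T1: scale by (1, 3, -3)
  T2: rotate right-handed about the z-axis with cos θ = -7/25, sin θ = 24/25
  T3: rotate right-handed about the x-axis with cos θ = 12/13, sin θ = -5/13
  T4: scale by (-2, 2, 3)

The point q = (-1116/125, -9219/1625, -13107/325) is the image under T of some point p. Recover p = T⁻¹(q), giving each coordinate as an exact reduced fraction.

T1 = [1 0 0 0; 0 3 0 0; 0 0 -3 0; 0 0 0 1]
T2·T1 = [-7/25 -72/25 0 0; 24/25 -21/25 0 0; 0 0 -3 0; 0 0 0 1]
T3·…·T1 = [-7/25 -72/25 0 0; 288/325 -252/325 -15/13 0; -24/65 21/65 -36/13 0; 0 0 0 1]
T4·…·T1 = [14/25 144/25 0 0; 576/325 -504/325 -30/13 0; -72/65 63/65 -108/13 0; 0 0 0 1]
det M = 108; M⁻¹ = [7/50 144/325 -8/65 0; 4/25 -14/325 7/585 0; 0 -5/78 -4/39 0; 0 0 0 1]
M⁻¹ · (-1116/125, -9219/1625, -13107/325)ᵀ = (6/5, -5/3, 9/2)ᵀ

p = (6/5, -5/3, 9/2)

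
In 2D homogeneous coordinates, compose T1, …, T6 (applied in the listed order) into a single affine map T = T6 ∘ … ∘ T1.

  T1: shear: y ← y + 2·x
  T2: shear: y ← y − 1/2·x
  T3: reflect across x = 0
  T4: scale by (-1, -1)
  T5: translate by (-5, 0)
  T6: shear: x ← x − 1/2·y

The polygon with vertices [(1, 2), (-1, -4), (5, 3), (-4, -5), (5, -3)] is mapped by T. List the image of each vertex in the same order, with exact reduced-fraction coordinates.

T1 shear: y ← y + 2·x: (1, 2) → (1, 4); (-1, -4) → (-1, -6); (5, 3) → (5, 13); (-4, -5) → (-4, -13); (5, -3) → (5, 7)
T2 shear: y ← y − 1/2·x: (1, 4) → (1, 7/2); (-1, -6) → (-1, -11/2); (5, 13) → (5, 21/2); (-4, -13) → (-4, -11); (5, 7) → (5, 9/2)
T3 reflect across x = 0: (1, 7/2) → (-1, 7/2); (-1, -11/2) → (1, -11/2); (5, 21/2) → (-5, 21/2); (-4, -11) → (4, -11); (5, 9/2) → (-5, 9/2)
T4 scale by (-1, -1): (-1, 7/2) → (1, -7/2); (1, -11/2) → (-1, 11/2); (-5, 21/2) → (5, -21/2); (4, -11) → (-4, 11); (-5, 9/2) → (5, -9/2)
T5 translate by (-5, 0): (1, -7/2) → (-4, -7/2); (-1, 11/2) → (-6, 11/2); (5, -21/2) → (0, -21/2); (-4, 11) → (-9, 11); (5, -9/2) → (0, -9/2)
T6 shear: x ← x − 1/2·y: (-4, -7/2) → (-9/4, -7/2); (-6, 11/2) → (-35/4, 11/2); (0, -21/2) → (21/4, -21/2); (-9, 11) → (-29/2, 11); (0, -9/2) → (9/4, -9/2)

image vertices: (-9/4, -7/2), (-35/4, 11/2), (21/4, -21/2), (-29/2, 11), (9/4, -9/2)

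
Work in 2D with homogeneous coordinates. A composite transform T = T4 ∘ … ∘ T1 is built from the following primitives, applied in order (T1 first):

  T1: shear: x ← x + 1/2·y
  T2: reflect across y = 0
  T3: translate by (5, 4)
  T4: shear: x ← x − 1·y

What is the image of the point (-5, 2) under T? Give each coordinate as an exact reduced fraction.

T(p) = (-1, 2)

T1 shear: x ← x + 1/2·y: (-5, 2) → (-4, 2)
T2 reflect across y = 0: (-4, 2) → (-4, -2)
T3 translate by (5, 4): (-4, -2) → (1, 2)
T4 shear: x ← x − 1·y: (1, 2) → (-1, 2)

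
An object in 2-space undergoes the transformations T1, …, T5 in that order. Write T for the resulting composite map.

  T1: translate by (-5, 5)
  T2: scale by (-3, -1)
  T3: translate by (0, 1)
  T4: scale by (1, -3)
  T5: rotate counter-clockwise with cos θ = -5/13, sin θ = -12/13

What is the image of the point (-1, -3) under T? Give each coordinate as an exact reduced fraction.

T1 translate by (-5, 5): (-1, -3) → (-6, 2)
T2 scale by (-3, -1): (-6, 2) → (18, -2)
T3 translate by (0, 1): (18, -2) → (18, -1)
T4 scale by (1, -3): (18, -1) → (18, 3)
T5 rotate counter-clockwise with cos θ = -5/13, sin θ = -12/13: (18, 3) → (-54/13, -231/13)

T(p) = (-54/13, -231/13)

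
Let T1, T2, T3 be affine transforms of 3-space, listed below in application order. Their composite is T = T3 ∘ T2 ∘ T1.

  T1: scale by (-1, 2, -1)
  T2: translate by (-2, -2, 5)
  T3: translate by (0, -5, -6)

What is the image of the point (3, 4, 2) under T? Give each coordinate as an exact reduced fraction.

T1 scale by (-1, 2, -1): (3, 4, 2) → (-3, 8, -2)
T2 translate by (-2, -2, 5): (-3, 8, -2) → (-5, 6, 3)
T3 translate by (0, -5, -6): (-5, 6, 3) → (-5, 1, -3)

T(p) = (-5, 1, -3)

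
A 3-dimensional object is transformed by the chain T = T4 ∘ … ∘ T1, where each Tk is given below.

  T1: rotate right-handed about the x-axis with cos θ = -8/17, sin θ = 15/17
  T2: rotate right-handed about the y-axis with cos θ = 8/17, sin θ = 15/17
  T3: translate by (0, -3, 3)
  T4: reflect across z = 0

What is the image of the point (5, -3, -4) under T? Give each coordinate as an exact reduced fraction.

T1 rotate right-handed about the x-axis with cos θ = -8/17, sin θ = 15/17: (5, -3, -4) → (5, 84/17, -13/17)
T2 rotate right-handed about the y-axis with cos θ = 8/17, sin θ = 15/17: (5, 84/17, -13/17) → (485/289, 84/17, -1379/289)
T3 translate by (0, -3, 3): (485/289, 84/17, -1379/289) → (485/289, 33/17, -512/289)
T4 reflect across z = 0: (485/289, 33/17, -512/289) → (485/289, 33/17, 512/289)

T(p) = (485/289, 33/17, 512/289)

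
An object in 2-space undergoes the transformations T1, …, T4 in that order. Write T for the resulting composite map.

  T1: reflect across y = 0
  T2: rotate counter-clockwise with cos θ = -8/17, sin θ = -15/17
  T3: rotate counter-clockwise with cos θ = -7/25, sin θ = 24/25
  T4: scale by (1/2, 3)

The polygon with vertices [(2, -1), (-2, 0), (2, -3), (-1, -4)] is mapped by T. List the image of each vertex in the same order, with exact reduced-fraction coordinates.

T1 reflect across y = 0: (2, -1) → (2, 1); (-2, 0) → (-2, 0); (2, -3) → (2, 3); (-1, -4) → (-1, 4)
T2 rotate counter-clockwise with cos θ = -8/17, sin θ = -15/17: (2, 1) → (-1/17, -38/17); (-2, 0) → (16/17, 30/17); (2, 3) → (29/17, -54/17); (-1, 4) → (4, -1)
T3 rotate counter-clockwise with cos θ = -7/25, sin θ = 24/25: (-1/17, -38/17) → (919/425, 242/425); (16/17, 30/17) → (-832/425, 174/425); (29/17, -54/17) → (1093/425, 1074/425); (4, -1) → (-4/25, 103/25)
T4 scale by (1/2, 3): (919/425, 242/425) → (919/850, 726/425); (-832/425, 174/425) → (-416/425, 522/425); (1093/425, 1074/425) → (1093/850, 3222/425); (-4/25, 103/25) → (-2/25, 309/25)

image vertices: (919/850, 726/425), (-416/425, 522/425), (1093/850, 3222/425), (-2/25, 309/25)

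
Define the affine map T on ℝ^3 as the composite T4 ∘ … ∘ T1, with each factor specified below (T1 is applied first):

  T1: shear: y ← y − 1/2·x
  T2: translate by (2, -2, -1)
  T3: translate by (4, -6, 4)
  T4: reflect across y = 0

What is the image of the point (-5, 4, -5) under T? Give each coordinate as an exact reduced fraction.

T(p) = (1, 3/2, -2)

T1 shear: y ← y − 1/2·x: (-5, 4, -5) → (-5, 13/2, -5)
T2 translate by (2, -2, -1): (-5, 13/2, -5) → (-3, 9/2, -6)
T3 translate by (4, -6, 4): (-3, 9/2, -6) → (1, -3/2, -2)
T4 reflect across y = 0: (1, -3/2, -2) → (1, 3/2, -2)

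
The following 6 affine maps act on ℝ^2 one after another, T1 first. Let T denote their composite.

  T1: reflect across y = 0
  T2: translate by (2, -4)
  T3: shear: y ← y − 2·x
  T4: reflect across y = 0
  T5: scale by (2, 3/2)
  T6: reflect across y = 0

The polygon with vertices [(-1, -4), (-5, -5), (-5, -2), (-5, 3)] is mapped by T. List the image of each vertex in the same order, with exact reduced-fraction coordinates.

T1 reflect across y = 0: (-1, -4) → (-1, 4); (-5, -5) → (-5, 5); (-5, -2) → (-5, 2); (-5, 3) → (-5, -3)
T2 translate by (2, -4): (-1, 4) → (1, 0); (-5, 5) → (-3, 1); (-5, 2) → (-3, -2); (-5, -3) → (-3, -7)
T3 shear: y ← y − 2·x: (1, 0) → (1, -2); (-3, 1) → (-3, 7); (-3, -2) → (-3, 4); (-3, -7) → (-3, -1)
T4 reflect across y = 0: (1, -2) → (1, 2); (-3, 7) → (-3, -7); (-3, 4) → (-3, -4); (-3, -1) → (-3, 1)
T5 scale by (2, 3/2): (1, 2) → (2, 3); (-3, -7) → (-6, -21/2); (-3, -4) → (-6, -6); (-3, 1) → (-6, 3/2)
T6 reflect across y = 0: (2, 3) → (2, -3); (-6, -21/2) → (-6, 21/2); (-6, -6) → (-6, 6); (-6, 3/2) → (-6, -3/2)

image vertices: (2, -3), (-6, 21/2), (-6, 6), (-6, -3/2)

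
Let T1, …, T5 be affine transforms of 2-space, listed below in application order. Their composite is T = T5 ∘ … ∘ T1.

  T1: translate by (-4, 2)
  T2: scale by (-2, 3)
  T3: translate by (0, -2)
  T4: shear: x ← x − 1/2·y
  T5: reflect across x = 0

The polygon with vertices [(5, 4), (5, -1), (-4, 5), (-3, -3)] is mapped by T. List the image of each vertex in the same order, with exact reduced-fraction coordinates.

T1 translate by (-4, 2): (5, 4) → (1, 6); (5, -1) → (1, 1); (-4, 5) → (-8, 7); (-3, -3) → (-7, -1)
T2 scale by (-2, 3): (1, 6) → (-2, 18); (1, 1) → (-2, 3); (-8, 7) → (16, 21); (-7, -1) → (14, -3)
T3 translate by (0, -2): (-2, 18) → (-2, 16); (-2, 3) → (-2, 1); (16, 21) → (16, 19); (14, -3) → (14, -5)
T4 shear: x ← x − 1/2·y: (-2, 16) → (-10, 16); (-2, 1) → (-5/2, 1); (16, 19) → (13/2, 19); (14, -5) → (33/2, -5)
T5 reflect across x = 0: (-10, 16) → (10, 16); (-5/2, 1) → (5/2, 1); (13/2, 19) → (-13/2, 19); (33/2, -5) → (-33/2, -5)

image vertices: (10, 16), (5/2, 1), (-13/2, 19), (-33/2, -5)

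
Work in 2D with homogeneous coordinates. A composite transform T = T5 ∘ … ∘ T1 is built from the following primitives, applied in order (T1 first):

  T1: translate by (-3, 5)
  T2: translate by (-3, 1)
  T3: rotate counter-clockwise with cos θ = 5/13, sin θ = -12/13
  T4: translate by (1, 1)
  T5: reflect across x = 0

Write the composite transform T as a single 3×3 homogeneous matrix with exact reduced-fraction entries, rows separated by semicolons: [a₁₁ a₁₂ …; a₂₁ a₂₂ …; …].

T = [-5/13 -12/13 -55/13; -12/13 5/13 115/13; 0 0 1]

T1 = [1 0 -3; 0 1 5; 0 0 1]
T2·T1 = [1 0 -6; 0 1 6; 0 0 1]
T3·…·T1 = [5/13 12/13 42/13; -12/13 5/13 102/13; 0 0 1]
T4·…·T1 = [5/13 12/13 55/13; -12/13 5/13 115/13; 0 0 1]
T5·…·T1 = [-5/13 -12/13 -55/13; -12/13 5/13 115/13; 0 0 1]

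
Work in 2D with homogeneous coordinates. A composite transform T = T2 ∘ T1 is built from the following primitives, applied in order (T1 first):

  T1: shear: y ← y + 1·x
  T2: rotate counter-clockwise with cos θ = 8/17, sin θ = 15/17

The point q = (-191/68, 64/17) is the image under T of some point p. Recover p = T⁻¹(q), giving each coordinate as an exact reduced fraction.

p = (2, 9/4)

T1 = [1 0 0; 1 1 0; 0 0 1]
T2·T1 = [-7/17 -15/17 0; 23/17 8/17 0; 0 0 1]
det M = 1; M⁻¹ = [8/17 15/17 0; -23/17 -7/17 0; 0 0 1]
M⁻¹ · (-191/68, 64/17)ᵀ = (2, 9/4)ᵀ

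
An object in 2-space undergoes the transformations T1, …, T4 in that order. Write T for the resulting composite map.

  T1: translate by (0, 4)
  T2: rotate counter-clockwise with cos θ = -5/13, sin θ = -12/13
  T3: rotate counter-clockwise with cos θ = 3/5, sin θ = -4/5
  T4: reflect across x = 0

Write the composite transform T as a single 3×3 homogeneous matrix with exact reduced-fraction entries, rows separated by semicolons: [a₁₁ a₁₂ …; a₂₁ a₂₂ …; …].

T1 = [1 0 0; 0 1 4; 0 0 1]
T2·T1 = [-5/13 12/13 48/13; -12/13 -5/13 -20/13; 0 0 1]
T3·…·T1 = [-63/65 16/65 64/65; -16/65 -63/65 -252/65; 0 0 1]
T4·…·T1 = [63/65 -16/65 -64/65; -16/65 -63/65 -252/65; 0 0 1]

T = [63/65 -16/65 -64/65; -16/65 -63/65 -252/65; 0 0 1]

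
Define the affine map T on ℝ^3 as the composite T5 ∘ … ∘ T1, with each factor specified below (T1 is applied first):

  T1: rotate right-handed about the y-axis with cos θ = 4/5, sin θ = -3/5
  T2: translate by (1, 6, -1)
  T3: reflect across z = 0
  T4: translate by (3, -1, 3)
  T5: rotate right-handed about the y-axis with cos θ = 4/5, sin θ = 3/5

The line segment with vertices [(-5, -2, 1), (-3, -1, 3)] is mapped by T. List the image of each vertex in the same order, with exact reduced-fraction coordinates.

T1 rotate right-handed about the y-axis with cos θ = 4/5, sin θ = -3/5: (-5, -2, 1) → (-23/5, -2, -11/5); (-3, -1, 3) → (-21/5, -1, 3/5)
T2 translate by (1, 6, -1): (-23/5, -2, -11/5) → (-18/5, 4, -16/5); (-21/5, -1, 3/5) → (-16/5, 5, -2/5)
T3 reflect across z = 0: (-18/5, 4, -16/5) → (-18/5, 4, 16/5); (-16/5, 5, -2/5) → (-16/5, 5, 2/5)
T4 translate by (3, -1, 3): (-18/5, 4, 16/5) → (-3/5, 3, 31/5); (-16/5, 5, 2/5) → (-1/5, 4, 17/5)
T5 rotate right-handed about the y-axis with cos θ = 4/5, sin θ = 3/5: (-3/5, 3, 31/5) → (81/25, 3, 133/25); (-1/5, 4, 17/5) → (47/25, 4, 71/25)

image vertices: (81/25, 3, 133/25), (47/25, 4, 71/25)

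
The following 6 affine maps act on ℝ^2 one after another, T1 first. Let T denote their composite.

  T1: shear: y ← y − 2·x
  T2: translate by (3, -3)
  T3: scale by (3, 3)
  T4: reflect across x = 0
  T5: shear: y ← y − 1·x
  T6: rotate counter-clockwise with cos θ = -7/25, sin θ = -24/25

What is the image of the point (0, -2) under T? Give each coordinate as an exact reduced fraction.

T(p) = (-81/25, 258/25)

T1 shear: y ← y − 2·x: (0, -2) → (0, -2)
T2 translate by (3, -3): (0, -2) → (3, -5)
T3 scale by (3, 3): (3, -5) → (9, -15)
T4 reflect across x = 0: (9, -15) → (-9, -15)
T5 shear: y ← y − 1·x: (-9, -15) → (-9, -6)
T6 rotate counter-clockwise with cos θ = -7/25, sin θ = -24/25: (-9, -6) → (-81/25, 258/25)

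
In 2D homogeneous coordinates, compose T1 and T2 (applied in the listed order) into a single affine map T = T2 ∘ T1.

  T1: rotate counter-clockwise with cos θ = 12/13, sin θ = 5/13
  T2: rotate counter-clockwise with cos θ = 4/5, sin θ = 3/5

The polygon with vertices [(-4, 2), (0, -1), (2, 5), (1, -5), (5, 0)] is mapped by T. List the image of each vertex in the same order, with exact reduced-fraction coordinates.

image vertices: (-244/65, -158/65), (56/65, -33/65), (-214/65, 277/65), (313/65, -109/65), (33/13, 56/13)

T1 rotate counter-clockwise with cos θ = 12/13, sin θ = 5/13: (-4, 2) → (-58/13, 4/13); (0, -1) → (5/13, -12/13); (2, 5) → (-1/13, 70/13); (1, -5) → (37/13, -55/13); (5, 0) → (60/13, 25/13)
T2 rotate counter-clockwise with cos θ = 4/5, sin θ = 3/5: (-58/13, 4/13) → (-244/65, -158/65); (5/13, -12/13) → (56/65, -33/65); (-1/13, 70/13) → (-214/65, 277/65); (37/13, -55/13) → (313/65, -109/65); (60/13, 25/13) → (33/13, 56/13)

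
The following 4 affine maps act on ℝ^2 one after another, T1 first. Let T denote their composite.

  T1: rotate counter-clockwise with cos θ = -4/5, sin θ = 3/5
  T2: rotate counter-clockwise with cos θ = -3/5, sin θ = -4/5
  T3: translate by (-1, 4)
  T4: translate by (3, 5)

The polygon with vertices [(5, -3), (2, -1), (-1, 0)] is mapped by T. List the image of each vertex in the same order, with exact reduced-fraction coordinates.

T1 rotate counter-clockwise with cos θ = -4/5, sin θ = 3/5: (5, -3) → (-11/5, 27/5); (2, -1) → (-1, 2); (-1, 0) → (4/5, -3/5)
T2 rotate counter-clockwise with cos θ = -3/5, sin θ = -4/5: (-11/5, 27/5) → (141/25, -37/25); (-1, 2) → (11/5, -2/5); (4/5, -3/5) → (-24/25, -7/25)
T3 translate by (-1, 4): (141/25, -37/25) → (116/25, 63/25); (11/5, -2/5) → (6/5, 18/5); (-24/25, -7/25) → (-49/25, 93/25)
T4 translate by (3, 5): (116/25, 63/25) → (191/25, 188/25); (6/5, 18/5) → (21/5, 43/5); (-49/25, 93/25) → (26/25, 218/25)

image vertices: (191/25, 188/25), (21/5, 43/5), (26/25, 218/25)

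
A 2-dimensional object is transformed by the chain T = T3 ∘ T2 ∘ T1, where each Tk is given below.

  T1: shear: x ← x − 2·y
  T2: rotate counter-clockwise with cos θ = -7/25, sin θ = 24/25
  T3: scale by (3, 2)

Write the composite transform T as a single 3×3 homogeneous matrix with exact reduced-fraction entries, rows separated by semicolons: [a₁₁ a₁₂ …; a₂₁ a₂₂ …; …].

T1 = [1 -2 0; 0 1 0; 0 0 1]
T2·T1 = [-7/25 -2/5 0; 24/25 -11/5 0; 0 0 1]
T3·…·T1 = [-21/25 -6/5 0; 48/25 -22/5 0; 0 0 1]

T = [-21/25 -6/5 0; 48/25 -22/5 0; 0 0 1]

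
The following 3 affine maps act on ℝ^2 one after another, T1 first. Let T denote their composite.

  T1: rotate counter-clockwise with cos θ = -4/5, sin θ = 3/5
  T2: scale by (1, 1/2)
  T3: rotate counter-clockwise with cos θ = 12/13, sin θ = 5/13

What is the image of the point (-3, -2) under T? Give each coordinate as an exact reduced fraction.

T1 rotate counter-clockwise with cos θ = -4/5, sin θ = 3/5: (-3, -2) → (18/5, -1/5)
T2 scale by (1, 1/2): (18/5, -1/5) → (18/5, -1/10)
T3 rotate counter-clockwise with cos θ = 12/13, sin θ = 5/13: (18/5, -1/10) → (437/130, 84/65)

T(p) = (437/130, 84/65)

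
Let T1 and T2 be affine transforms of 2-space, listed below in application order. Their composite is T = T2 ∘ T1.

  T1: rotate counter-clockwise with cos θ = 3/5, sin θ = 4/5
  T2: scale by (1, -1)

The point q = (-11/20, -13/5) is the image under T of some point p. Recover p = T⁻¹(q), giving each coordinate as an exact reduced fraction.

p = (7/4, 2)

T1 = [3/5 -4/5 0; 4/5 3/5 0; 0 0 1]
T2·T1 = [3/5 -4/5 0; -4/5 -3/5 0; 0 0 1]
det M = -1; M⁻¹ = [3/5 -4/5 0; -4/5 -3/5 0; 0 0 1]
M⁻¹ · (-11/20, -13/5)ᵀ = (7/4, 2)ᵀ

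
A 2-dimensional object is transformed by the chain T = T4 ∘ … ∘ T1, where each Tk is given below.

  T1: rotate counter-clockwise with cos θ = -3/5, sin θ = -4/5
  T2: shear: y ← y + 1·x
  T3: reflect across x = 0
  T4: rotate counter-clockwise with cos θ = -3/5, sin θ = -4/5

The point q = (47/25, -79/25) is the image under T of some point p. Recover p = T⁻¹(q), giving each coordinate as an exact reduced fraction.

T1 = [-3/5 4/5 0; -4/5 -3/5 0; 0 0 1]
T2·T1 = [-3/5 4/5 0; -7/5 1/5 0; 0 0 1]
T3·…·T1 = [3/5 -4/5 0; -7/5 1/5 0; 0 0 1]
T4·…·T1 = [-37/25 16/25 0; 9/25 13/25 0; 0 0 1]
det M = -1; M⁻¹ = [-13/25 16/25 0; 9/25 37/25 0; 0 0 1]
M⁻¹ · (47/25, -79/25)ᵀ = (-3, -4)ᵀ

p = (-3, -4)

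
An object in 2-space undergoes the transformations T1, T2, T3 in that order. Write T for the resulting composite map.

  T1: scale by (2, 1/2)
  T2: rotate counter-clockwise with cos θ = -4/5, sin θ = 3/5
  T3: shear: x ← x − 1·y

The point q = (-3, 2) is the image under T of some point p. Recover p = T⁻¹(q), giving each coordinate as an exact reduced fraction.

T1 = [2 0 0; 0 1/2 0; 0 0 1]
T2·T1 = [-8/5 -3/10 0; 6/5 -2/5 0; 0 0 1]
T3·…·T1 = [-14/5 1/10 0; 6/5 -2/5 0; 0 0 1]
det M = 1; M⁻¹ = [-2/5 -1/10 0; -6/5 -14/5 0; 0 0 1]
M⁻¹ · (-3, 2)ᵀ = (1, -2)ᵀ

p = (1, -2)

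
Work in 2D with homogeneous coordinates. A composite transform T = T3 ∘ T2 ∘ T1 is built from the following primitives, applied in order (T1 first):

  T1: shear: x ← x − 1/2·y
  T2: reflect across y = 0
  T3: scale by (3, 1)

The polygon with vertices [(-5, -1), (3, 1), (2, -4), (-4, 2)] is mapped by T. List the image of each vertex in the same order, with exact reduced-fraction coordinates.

image vertices: (-27/2, 1), (15/2, -1), (12, 4), (-15, -2)

T1 shear: x ← x − 1/2·y: (-5, -1) → (-9/2, -1); (3, 1) → (5/2, 1); (2, -4) → (4, -4); (-4, 2) → (-5, 2)
T2 reflect across y = 0: (-9/2, -1) → (-9/2, 1); (5/2, 1) → (5/2, -1); (4, -4) → (4, 4); (-5, 2) → (-5, -2)
T3 scale by (3, 1): (-9/2, 1) → (-27/2, 1); (5/2, -1) → (15/2, -1); (4, 4) → (12, 4); (-5, -2) → (-15, -2)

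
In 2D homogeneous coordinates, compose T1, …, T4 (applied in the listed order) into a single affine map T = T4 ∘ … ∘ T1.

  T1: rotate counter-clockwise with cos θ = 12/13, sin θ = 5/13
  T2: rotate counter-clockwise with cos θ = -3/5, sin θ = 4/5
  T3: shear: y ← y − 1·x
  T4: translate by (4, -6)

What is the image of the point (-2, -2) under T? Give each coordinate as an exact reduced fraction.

T(p) = (438/65, -522/65)

T1 rotate counter-clockwise with cos θ = 12/13, sin θ = 5/13: (-2, -2) → (-14/13, -34/13)
T2 rotate counter-clockwise with cos θ = -3/5, sin θ = 4/5: (-14/13, -34/13) → (178/65, 46/65)
T3 shear: y ← y − 1·x: (178/65, 46/65) → (178/65, -132/65)
T4 translate by (4, -6): (178/65, -132/65) → (438/65, -522/65)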